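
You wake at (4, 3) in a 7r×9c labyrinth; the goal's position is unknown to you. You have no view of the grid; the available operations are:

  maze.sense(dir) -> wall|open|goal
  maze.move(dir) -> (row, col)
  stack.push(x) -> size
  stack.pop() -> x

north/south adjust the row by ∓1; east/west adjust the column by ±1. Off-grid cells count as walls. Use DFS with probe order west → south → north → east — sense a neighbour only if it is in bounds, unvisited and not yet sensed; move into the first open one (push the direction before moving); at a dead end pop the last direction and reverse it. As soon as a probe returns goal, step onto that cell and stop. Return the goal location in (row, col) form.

Do: maze.sense[dir='west']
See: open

Do: stack.push[x='west']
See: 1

Do: maze.move[dir='west']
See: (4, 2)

Do: maze.sense[dir='west']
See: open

Do: stack.push[x='west']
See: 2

Do: maze.move[dir='west']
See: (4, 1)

Do: maze.sense[dir='west']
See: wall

Do: maze.sense[dir='south']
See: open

Do: stack.push[x='south']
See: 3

Do: maze.move[dir='south']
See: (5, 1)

Do: maze.sense[dir='west']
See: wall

Do: maze.sense[dir='south']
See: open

Do: stack.push[x='south']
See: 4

Do: maze.move[dir='south']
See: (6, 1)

Do: maze.sense[dir='west']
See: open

Do: stack.push[x='west']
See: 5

Do: maze.move[dir='west']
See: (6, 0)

Do: stack.pop[]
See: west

Do: maze.move[dir='east']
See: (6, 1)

Do: maze.sense[dir='east']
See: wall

Do: stack.pop[]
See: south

Do: maze.move[dir='north']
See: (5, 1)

Do: maze.sense[dir='east']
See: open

Do: stack.push[x='east']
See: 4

Do: maze.move[dir='east']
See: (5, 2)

Do: maze.sense[dir='east']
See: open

Do: stack.push[x='east']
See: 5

Do: maze.move[dir='east']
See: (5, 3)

Do: maze.sense[dir='south']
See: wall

Do: maze.sense[dir='east']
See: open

Do: stack.push[x='east']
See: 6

Do: maze.move[dir='east']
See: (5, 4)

Do: maze.sense[dir='south']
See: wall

Do: maze.sense[dir='north']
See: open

Do: stack.push[x='north']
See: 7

Do: maze.move[dir='north']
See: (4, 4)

Do: maze.sense[dir='north']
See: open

Do: stack.push[x='north']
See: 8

Do: maze.move[dir='north']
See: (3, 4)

Do: maze.sense[dir='west']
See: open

Do: stack.push[x='west']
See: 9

Do: maze.move[dir='west']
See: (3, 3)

Do: maze.sense[dir='west']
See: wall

Do: maze.sense[dir='north']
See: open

Do: stack.push[x='north']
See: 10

Do: maze.move[dir='north']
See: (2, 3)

Do: maze.sense[dir='west']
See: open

Do: stack.push[x='west']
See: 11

Do: maze.move[dir='west']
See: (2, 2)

Do: maze.sense[dir='west']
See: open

Do: stack.push[x='west']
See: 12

Do: maze.move[dir='west']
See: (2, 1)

Do: maze.sense[dir='west']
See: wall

Do: maze.sense[dir='south']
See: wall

Do: maze.sense[dir='north']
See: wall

Do: stack.pop[]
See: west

Do: maze.move[dir='east']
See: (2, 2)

Do: maze.sense[dir='north']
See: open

Do: stack.push[x='north']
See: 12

Do: maze.move[dir='north']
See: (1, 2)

Do: maze.sense[dir='north']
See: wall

Do: maze.sense[dir='east']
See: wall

Do: stack.pop[]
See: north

Do: maze.move[dir='south']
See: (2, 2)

Do: stack.pop[]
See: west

Do: maze.move[dir='east']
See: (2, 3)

Do: maze.sense[dir='east']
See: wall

Do: stack.pop[]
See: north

Do: maze.move[dir='south']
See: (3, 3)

Do: stack.pop[]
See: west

Do: maze.move[dir='east']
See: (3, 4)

Do: maze.sense[dir='east']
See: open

Do: stack.push[x='east']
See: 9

Do: maze.move[dir='east']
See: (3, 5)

Do: maze.sense[dir='south']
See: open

Do: stack.push[x='south']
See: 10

Do: maze.move[dir='south']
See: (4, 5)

Do: maze.sense[dir='south']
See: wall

Do: maze.sense[dir='east']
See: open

Do: stack.push[x='east']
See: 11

Do: maze.move[dir='east']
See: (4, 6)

Do: maze.sense[dir='south']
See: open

Do: stack.push[x='south']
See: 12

Do: maze.move[dir='south']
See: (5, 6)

Do: maze.sense[dir='south']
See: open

Do: stack.push[x='south']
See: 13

Do: maze.move[dir='south']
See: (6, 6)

Do: maze.sense[dir='west']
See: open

Do: stack.push[x='west']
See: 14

Do: maze.move[dir='west']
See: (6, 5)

Do: stack.pop[]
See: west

Do: maze.move[dir='east']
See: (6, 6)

Do: maze.sense[dir='east']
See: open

Do: stack.push[x='east']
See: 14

Do: maze.move[dir='east']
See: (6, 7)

Do: maze.sense[dir='north']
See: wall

Do: maze.sense[dir='east']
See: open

Do: stack.push[x='east']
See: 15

Do: maze.move[dir='east']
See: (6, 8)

Do: maze.sense[dir='north']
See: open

Do: stack.push[x='north']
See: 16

Do: maze.move[dir='north']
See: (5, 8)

Do: maze.sense[dir='north']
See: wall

Do: stack.pop[]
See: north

Do: maze.move[dir='south']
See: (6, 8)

Do: stack.pop[]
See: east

Do: maze.move[dir='west']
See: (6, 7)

Do: stack.pop[]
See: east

Do: maze.move[dir='west']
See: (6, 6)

Do: stack.pop[]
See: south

Do: maze.move[dir='north']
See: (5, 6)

Do: stack.pop[]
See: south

Do: maze.move[dir='north']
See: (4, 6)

Do: maze.sense[dir='north']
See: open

Do: stack.push[x='north']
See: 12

Do: maze.move[dir='north']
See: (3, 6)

Do: maze.sense[dir='north']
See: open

Do: stack.push[x='north']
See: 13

Do: maze.move[dir='north']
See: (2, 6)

Do: maze.sense[dir='west']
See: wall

Do: maze.sense[dir='north']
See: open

Do: stack.push[x='north']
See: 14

Do: maze.move[dir='north']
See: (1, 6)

Do: maze.sense[dir='west']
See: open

Do: stack.push[x='west']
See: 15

Do: maze.move[dir='west']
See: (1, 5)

Do: maze.sense[dir='west']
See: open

Do: stack.push[x='west']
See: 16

Do: maze.move[dir='west']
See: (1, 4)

Do: maze.sense[dir='north']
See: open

Do: stack.push[x='north']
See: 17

Do: maze.move[dir='north']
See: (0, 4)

Do: maze.sense[dir='west']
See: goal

Do: maze.move[dir='west']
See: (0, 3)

Answer: (0, 3)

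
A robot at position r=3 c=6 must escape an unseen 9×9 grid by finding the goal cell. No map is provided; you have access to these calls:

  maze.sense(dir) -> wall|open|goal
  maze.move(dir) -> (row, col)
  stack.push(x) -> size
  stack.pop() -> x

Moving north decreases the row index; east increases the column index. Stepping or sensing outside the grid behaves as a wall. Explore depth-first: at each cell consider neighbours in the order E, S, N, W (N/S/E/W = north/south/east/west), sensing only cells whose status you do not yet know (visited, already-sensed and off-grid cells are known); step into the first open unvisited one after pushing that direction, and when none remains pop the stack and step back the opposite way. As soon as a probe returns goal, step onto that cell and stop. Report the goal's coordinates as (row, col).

Do: sense[dir='east']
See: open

Do: push[x='east']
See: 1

Do: move[dir='east']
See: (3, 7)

Do: sense[dir='east']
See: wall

Do: sense[dir='south']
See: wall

Do: sense[dir='north']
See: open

Do: push[x='north']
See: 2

Do: move[dir='north']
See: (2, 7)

Do: sense[dir='east']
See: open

Do: push[x='east']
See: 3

Do: move[dir='east']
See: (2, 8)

Do: sense[dir='north']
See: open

Do: push[x='north']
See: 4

Do: move[dir='north']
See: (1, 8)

Do: sense[dir='north']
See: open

Do: push[x='north']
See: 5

Do: move[dir='north']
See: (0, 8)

Do: sense[dir='west']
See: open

Do: push[x='west']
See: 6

Do: move[dir='west']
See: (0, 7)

Do: sense[dir='south']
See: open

Do: push[x='south']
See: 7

Do: move[dir='south']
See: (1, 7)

Do: sense[dir='west']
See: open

Do: push[x='west']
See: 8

Do: move[dir='west']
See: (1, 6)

Do: sense[dir='south']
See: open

Do: push[x='south']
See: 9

Do: move[dir='south']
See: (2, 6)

Do: sense[dir='west']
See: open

Do: push[x='west']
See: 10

Do: move[dir='west']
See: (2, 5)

Do: sense[dir='south']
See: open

Do: push[x='south']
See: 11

Do: move[dir='south']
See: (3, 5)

Do: sense[dir='south']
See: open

Do: push[x='south']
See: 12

Do: move[dir='south']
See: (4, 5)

Do: sense[dir='east']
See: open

Do: push[x='east']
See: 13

Do: move[dir='east']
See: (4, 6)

Do: sense[dir='south']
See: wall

Do: pop[]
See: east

Do: move[dir='west']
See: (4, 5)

Do: sense[dir='south']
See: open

Do: push[x='south']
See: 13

Do: move[dir='south']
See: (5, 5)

Do: sense[dir='south']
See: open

Do: push[x='south']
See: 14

Do: move[dir='south']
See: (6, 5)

Do: sense[dir='east']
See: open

Do: push[x='east']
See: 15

Do: move[dir='east']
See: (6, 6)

Do: sense[dir='east']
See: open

Do: push[x='east']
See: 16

Do: move[dir='east']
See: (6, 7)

Do: sense[dir='east']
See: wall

Do: sense[dir='south']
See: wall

Do: sense[dir='north']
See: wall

Do: pop[]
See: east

Do: move[dir='west']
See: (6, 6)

Do: sense[dir='south']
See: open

Do: push[x='south']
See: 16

Do: move[dir='south']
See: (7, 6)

Do: sense[dir='south']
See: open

Do: push[x='south']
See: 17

Do: move[dir='south']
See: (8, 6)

Do: sense[dir='east']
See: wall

Do: sense[dir='west']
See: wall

Do: pop[]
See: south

Do: move[dir='north']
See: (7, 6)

Do: sense[dir='west']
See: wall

Do: pop[]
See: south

Do: move[dir='north']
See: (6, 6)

Do: pop[]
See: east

Do: move[dir='west']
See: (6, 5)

Do: sense[dir='west']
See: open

Do: push[x='west']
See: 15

Do: move[dir='west']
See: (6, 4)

Do: sense[dir='south']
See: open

Do: push[x='south']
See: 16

Do: move[dir='south']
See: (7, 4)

Do: sense[dir='south']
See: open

Do: push[x='south']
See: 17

Do: move[dir='south']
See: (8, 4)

Do: sense[dir='west']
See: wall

Do: pop[]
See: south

Do: move[dir='north']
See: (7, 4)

Do: sense[dir='west']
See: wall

Do: pop[]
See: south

Do: move[dir='north']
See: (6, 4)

Do: sense[dir='north']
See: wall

Do: sense[dir='west']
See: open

Do: push[x='west']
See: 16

Do: move[dir='west']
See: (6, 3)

Do: sense[dir='north']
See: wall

Do: sense[dir='west']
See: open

Do: push[x='west']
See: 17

Do: move[dir='west']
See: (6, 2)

Do: sense[dir='south']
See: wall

Do: sense[dir='north']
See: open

Do: push[x='north']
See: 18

Do: move[dir='north']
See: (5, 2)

Do: sense[dir='north']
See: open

Do: push[x='north']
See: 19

Do: move[dir='north']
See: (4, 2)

Do: sense[dir='east']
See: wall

Do: sense[dir='north']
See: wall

Do: sense[dir='west']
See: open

Do: push[x='west']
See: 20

Do: move[dir='west']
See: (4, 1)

Do: sense[dir='south']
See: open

Do: push[x='south']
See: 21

Do: move[dir='south']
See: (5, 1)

Do: sense[dir='south']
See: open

Do: push[x='south']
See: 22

Do: move[dir='south']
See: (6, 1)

Do: sense[dir='south']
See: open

Do: push[x='south']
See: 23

Do: move[dir='south']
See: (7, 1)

Do: sense[dir='south']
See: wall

Do: sense[dir='west']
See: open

Do: push[x='west']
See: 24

Do: move[dir='west']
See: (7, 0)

Do: sense[dir='south']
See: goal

Do: move[dir='south']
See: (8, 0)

Answer: (8, 0)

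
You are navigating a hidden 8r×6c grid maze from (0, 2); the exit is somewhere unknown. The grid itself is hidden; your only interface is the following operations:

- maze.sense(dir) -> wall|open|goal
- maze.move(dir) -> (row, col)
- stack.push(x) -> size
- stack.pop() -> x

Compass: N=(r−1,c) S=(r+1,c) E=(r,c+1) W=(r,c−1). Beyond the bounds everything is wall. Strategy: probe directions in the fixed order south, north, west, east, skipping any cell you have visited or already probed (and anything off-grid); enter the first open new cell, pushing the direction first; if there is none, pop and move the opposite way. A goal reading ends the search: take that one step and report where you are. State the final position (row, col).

I run maze.sense passing south, and get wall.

Then maze.sense passing west, which returns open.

I use stack.push passing west, and get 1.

Next I call maze.move passing west, which returns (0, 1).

Using maze.sense passing south, and observe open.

I run stack.push passing south, and observe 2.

Then maze.move passing south, — result: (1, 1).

Next I call maze.sense passing south, yielding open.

I try stack.push passing south, — result: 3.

I run maze.move passing south, and see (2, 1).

Calling maze.sense passing south, and get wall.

I call maze.sense passing west, giving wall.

I invoke maze.sense passing east, and observe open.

Now I run stack.push passing east, and observe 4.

Then maze.move passing east, and see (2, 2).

I use maze.sense passing south, → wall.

Using maze.sense passing east, → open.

Next I call stack.push passing east, yielding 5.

Then maze.move passing east, : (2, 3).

I try maze.sense passing south, giving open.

I invoke stack.push passing south, : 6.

I invoke maze.move passing south, : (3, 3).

Next I call maze.sense passing south, and observe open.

Calling stack.push passing south, and see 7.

Using maze.move passing south, giving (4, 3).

Then maze.sense passing south, and observe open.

I use stack.push passing south, → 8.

Then maze.move passing south, and get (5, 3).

I try maze.sense passing south, which returns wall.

Then maze.sense passing west, yielding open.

I use stack.push passing west, and get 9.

Using maze.move passing west, giving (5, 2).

Next I call maze.sense passing south, and get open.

Then stack.push passing south, : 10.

I invoke maze.move passing south, : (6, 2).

I use maze.sense passing south, and see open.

I call stack.push passing south, → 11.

Next I call maze.move passing south, and observe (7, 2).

Calling maze.sense passing west, giving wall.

I use maze.sense passing east, which returns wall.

Then stack.pop(), which returns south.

Invoking maze.move passing north, and get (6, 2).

I call maze.sense passing west, and see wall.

Using stack.pop, yielding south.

I use maze.move passing north, : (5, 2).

Calling maze.sense passing north, and get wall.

Now I run maze.sense passing west, — result: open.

Next I call stack.push passing west, yielding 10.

I call maze.move passing west, yielding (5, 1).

I invoke maze.sense passing north, : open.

Calling stack.push passing north, and get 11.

I invoke maze.move passing north, and get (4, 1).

Calling maze.sense passing west, and observe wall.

I try stack.pop, — result: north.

Calling maze.move passing south, and see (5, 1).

I run maze.sense passing west, which returns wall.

I use stack.pop, giving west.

Now I run maze.move passing east, and get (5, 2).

I use stack.pop, : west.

Next I call maze.move passing east, and observe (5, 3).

I try maze.sense passing east, and see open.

Using stack.push passing east, giving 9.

I call maze.move passing east, and see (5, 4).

Then maze.sense passing south, and see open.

I call stack.push passing south, : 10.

Then maze.move passing south, and get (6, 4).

I use maze.sense passing south, giving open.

I use stack.push passing south, → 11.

I try maze.move passing south, : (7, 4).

Now I run maze.sense passing east, yielding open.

Invoking stack.push passing east, and observe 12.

Now I run maze.move passing east, yielding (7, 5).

Invoking maze.sense passing north, which returns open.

Next I call stack.push passing north, : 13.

I try maze.move passing north, and observe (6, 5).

I try maze.sense passing north, — result: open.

Calling stack.push passing north, — result: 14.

I use maze.move passing north, and see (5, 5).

Then maze.sense passing north, → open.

I invoke stack.push passing north, → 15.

Calling maze.move passing north, → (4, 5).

Next I call maze.sense passing north, and get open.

I invoke stack.push passing north, — result: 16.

Next I call maze.move passing north, and see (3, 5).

I try maze.sense passing north, and observe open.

Using stack.push passing north, → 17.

I try maze.move passing north, : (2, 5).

Invoking maze.sense passing north, — result: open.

Using stack.push passing north, — result: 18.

I run maze.move passing north, and see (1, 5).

Invoking maze.sense passing north, and see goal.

I run maze.move passing north, and see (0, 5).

Answer: (0, 5)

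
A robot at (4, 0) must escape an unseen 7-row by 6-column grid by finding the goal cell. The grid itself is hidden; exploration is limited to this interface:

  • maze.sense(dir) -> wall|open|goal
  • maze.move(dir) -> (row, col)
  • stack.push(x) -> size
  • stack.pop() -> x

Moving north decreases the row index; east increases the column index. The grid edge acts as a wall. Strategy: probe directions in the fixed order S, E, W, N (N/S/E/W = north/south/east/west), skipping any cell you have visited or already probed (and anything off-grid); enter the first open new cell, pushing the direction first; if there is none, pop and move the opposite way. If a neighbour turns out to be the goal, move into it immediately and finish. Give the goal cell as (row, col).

% sense dir→south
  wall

% sense dir→east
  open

% push x→east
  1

% move dir→east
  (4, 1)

% sense dir→south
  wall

% sense dir→east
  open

% push x→east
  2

% move dir→east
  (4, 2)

% sense dir→south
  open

% push x→south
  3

% move dir→south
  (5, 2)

% sense dir→south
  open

% push x→south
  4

% move dir→south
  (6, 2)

% sense dir→east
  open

% push x→east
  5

% move dir→east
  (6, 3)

% sense dir→east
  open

% push x→east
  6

% move dir→east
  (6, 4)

% sense dir→east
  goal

% move dir→east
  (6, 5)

Answer: (6, 5)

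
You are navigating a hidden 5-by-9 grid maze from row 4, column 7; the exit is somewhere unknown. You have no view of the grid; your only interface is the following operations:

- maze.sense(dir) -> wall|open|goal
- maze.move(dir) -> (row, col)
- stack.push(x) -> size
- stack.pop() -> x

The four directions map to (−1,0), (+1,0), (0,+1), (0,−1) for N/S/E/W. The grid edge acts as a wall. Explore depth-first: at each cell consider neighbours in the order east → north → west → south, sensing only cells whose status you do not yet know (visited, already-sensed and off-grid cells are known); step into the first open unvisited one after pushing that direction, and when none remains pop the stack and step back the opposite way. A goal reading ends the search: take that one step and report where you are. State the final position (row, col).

·→ sense(dir=east)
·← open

·→ push(x=east)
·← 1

·→ move(dir=east)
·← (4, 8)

·→ sense(dir=north)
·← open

·→ push(x=north)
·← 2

·→ move(dir=north)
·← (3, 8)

·→ sense(dir=north)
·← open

·→ push(x=north)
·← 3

·→ move(dir=north)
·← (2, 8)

·→ sense(dir=north)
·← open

·→ push(x=north)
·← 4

·→ move(dir=north)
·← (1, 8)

·→ sense(dir=north)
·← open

·→ push(x=north)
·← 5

·→ move(dir=north)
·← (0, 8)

·→ sense(dir=west)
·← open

·→ push(x=west)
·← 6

·→ move(dir=west)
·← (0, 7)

·→ sense(dir=west)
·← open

·→ push(x=west)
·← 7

·→ move(dir=west)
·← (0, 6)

·→ sense(dir=west)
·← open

·→ push(x=west)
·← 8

·→ move(dir=west)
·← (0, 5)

·→ sense(dir=west)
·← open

·→ push(x=west)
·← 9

·→ move(dir=west)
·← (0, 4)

·→ sense(dir=west)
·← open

·→ push(x=west)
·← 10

·→ move(dir=west)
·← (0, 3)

·→ sense(dir=west)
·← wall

·→ sense(dir=south)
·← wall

·→ pop()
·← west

·→ move(dir=east)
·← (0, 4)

·→ sense(dir=south)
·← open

·→ push(x=south)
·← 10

·→ move(dir=south)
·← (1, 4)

·→ sense(dir=east)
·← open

·→ push(x=east)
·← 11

·→ move(dir=east)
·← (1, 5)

·→ sense(dir=east)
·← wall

·→ sense(dir=south)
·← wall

·→ pop()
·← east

·→ move(dir=west)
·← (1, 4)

·→ sense(dir=south)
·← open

·→ push(x=south)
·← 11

·→ move(dir=south)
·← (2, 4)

·→ sense(dir=west)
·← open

·→ push(x=west)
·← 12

·→ move(dir=west)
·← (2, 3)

·→ sense(dir=west)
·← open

·→ push(x=west)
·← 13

·→ move(dir=west)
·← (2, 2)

·→ sense(dir=north)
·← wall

·→ sense(dir=west)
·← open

·→ push(x=west)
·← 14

·→ move(dir=west)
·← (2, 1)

·→ sense(dir=north)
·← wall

·→ sense(dir=west)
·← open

·→ push(x=west)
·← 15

·→ move(dir=west)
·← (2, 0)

·→ sense(dir=north)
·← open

·→ push(x=north)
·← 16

·→ move(dir=north)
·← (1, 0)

·→ sense(dir=north)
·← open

·→ push(x=north)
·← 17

·→ move(dir=north)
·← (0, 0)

·→ sense(dir=east)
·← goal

·→ move(dir=east)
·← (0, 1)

Answer: (0, 1)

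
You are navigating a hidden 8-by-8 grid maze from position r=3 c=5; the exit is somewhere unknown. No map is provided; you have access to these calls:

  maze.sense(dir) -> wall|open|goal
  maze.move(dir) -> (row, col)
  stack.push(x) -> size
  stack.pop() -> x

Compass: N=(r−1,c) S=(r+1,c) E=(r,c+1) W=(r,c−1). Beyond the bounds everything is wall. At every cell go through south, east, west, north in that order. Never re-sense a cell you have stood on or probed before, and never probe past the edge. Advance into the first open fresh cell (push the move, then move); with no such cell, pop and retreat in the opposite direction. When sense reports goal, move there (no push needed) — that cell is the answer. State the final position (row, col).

;; maze.sense(dir→south) -> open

;; stack.push(x→south) -> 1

;; maze.move(dir→south) -> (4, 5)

;; maze.sense(dir→south) -> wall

;; maze.sense(dir→east) -> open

;; stack.push(x→east) -> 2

;; maze.move(dir→east) -> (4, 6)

;; maze.sense(dir→south) -> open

;; stack.push(x→south) -> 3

;; maze.move(dir→south) -> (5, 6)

;; maze.sense(dir→south) -> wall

;; maze.sense(dir→east) -> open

;; stack.push(x→east) -> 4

;; maze.move(dir→east) -> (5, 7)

;; maze.sense(dir→south) -> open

;; stack.push(x→south) -> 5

;; maze.move(dir→south) -> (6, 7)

;; maze.sense(dir→south) -> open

;; stack.push(x→south) -> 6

;; maze.move(dir→south) -> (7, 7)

;; maze.sense(dir→west) -> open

;; stack.push(x→west) -> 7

;; maze.move(dir→west) -> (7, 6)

;; maze.sense(dir→west) -> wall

;; stack.pop() -> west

;; maze.move(dir→east) -> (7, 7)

;; stack.pop() -> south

;; maze.move(dir→north) -> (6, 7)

;; stack.pop() -> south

;; maze.move(dir→north) -> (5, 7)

;; maze.sense(dir→north) -> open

;; stack.push(x→north) -> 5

;; maze.move(dir→north) -> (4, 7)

;; maze.sense(dir→north) -> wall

;; stack.pop() -> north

;; maze.move(dir→south) -> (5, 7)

;; stack.pop() -> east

;; maze.move(dir→west) -> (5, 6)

;; stack.pop() -> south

;; maze.move(dir→north) -> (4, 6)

;; maze.sense(dir→north) -> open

;; stack.push(x→north) -> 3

;; maze.move(dir→north) -> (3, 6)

;; maze.sense(dir→north) -> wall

;; stack.pop() -> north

;; maze.move(dir→south) -> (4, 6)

;; stack.pop() -> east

;; maze.move(dir→west) -> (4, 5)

;; maze.sense(dir→west) -> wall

;; stack.pop() -> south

;; maze.move(dir→north) -> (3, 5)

;; maze.sense(dir→west) -> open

;; stack.push(x→west) -> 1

;; maze.move(dir→west) -> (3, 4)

;; maze.sense(dir→west) -> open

;; stack.push(x→west) -> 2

;; maze.move(dir→west) -> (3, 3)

;; maze.sense(dir→south) -> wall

;; maze.sense(dir→west) -> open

;; stack.push(x→west) -> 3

;; maze.move(dir→west) -> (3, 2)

;; maze.sense(dir→south) -> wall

;; maze.sense(dir→west) -> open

;; stack.push(x→west) -> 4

;; maze.move(dir→west) -> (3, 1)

;; maze.sense(dir→south) -> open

;; stack.push(x→south) -> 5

;; maze.move(dir→south) -> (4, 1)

;; maze.sense(dir→south) -> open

;; stack.push(x→south) -> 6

;; maze.move(dir→south) -> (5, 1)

;; maze.sense(dir→south) -> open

;; stack.push(x→south) -> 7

;; maze.move(dir→south) -> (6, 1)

;; maze.sense(dir→south) -> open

;; stack.push(x→south) -> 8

;; maze.move(dir→south) -> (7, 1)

;; maze.sense(dir→east) -> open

;; stack.push(x→east) -> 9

;; maze.move(dir→east) -> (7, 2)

;; maze.sense(dir→east) -> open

;; stack.push(x→east) -> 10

;; maze.move(dir→east) -> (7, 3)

;; maze.sense(dir→east) -> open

;; stack.push(x→east) -> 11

;; maze.move(dir→east) -> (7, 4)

;; maze.sense(dir→north) -> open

;; stack.push(x→north) -> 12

;; maze.move(dir→north) -> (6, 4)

;; maze.sense(dir→east) -> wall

;; maze.sense(dir→west) -> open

;; stack.push(x→west) -> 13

;; maze.move(dir→west) -> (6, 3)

;; maze.sense(dir→west) -> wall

;; maze.sense(dir→north) -> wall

;; stack.pop() -> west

;; maze.move(dir→east) -> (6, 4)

;; maze.sense(dir→north) -> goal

;; maze.move(dir→north) -> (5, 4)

Answer: (5, 4)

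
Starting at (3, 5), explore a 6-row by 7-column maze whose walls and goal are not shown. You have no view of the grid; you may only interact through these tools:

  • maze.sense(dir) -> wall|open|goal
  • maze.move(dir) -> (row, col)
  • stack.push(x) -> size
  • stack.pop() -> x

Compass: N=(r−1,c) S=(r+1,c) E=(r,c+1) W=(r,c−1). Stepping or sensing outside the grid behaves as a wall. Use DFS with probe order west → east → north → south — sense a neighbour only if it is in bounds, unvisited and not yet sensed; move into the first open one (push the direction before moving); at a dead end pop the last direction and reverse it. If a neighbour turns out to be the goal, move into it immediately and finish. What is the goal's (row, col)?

-> sense(dir='west')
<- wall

-> sense(dir='east')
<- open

-> push(x='east')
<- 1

-> move(dir='east')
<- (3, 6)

-> sense(dir='north')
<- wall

-> sense(dir='south')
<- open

-> push(x='south')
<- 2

-> move(dir='south')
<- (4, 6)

-> sense(dir='west')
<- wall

-> sense(dir='south')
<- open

-> push(x='south')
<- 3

-> move(dir='south')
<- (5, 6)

-> sense(dir='west')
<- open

-> push(x='west')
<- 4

-> move(dir='west')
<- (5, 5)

-> sense(dir='west')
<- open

-> push(x='west')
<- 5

-> move(dir='west')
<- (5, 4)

-> sense(dir='west')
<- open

-> push(x='west')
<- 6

-> move(dir='west')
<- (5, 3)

-> sense(dir='west')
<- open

-> push(x='west')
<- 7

-> move(dir='west')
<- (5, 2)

-> sense(dir='west')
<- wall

-> sense(dir='north')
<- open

-> push(x='north')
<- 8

-> move(dir='north')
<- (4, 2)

-> sense(dir='west')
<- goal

-> move(dir='west')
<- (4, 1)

Answer: (4, 1)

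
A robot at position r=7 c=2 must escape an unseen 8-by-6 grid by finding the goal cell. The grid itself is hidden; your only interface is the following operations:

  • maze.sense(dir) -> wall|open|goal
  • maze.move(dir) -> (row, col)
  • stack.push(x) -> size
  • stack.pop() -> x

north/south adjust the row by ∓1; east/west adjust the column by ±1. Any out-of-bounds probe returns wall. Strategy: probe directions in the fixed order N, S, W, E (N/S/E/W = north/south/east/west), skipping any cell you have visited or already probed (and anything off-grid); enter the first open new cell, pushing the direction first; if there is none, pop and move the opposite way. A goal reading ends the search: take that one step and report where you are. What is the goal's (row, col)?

;; 1. sense(north) => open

;; 2. push(north) => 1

;; 3. move(north) => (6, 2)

;; 4. sense(north) => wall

;; 5. sense(west) => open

;; 6. push(west) => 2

;; 7. move(west) => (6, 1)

;; 8. sense(north) => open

;; 9. push(north) => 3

;; 10. move(north) => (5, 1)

;; 11. sense(north) => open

;; 12. push(north) => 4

;; 13. move(north) => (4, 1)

;; 14. sense(north) => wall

;; 15. sense(west) => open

;; 16. push(west) => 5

;; 17. move(west) => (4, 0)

;; 18. sense(north) => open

;; 19. push(north) => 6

;; 20. move(north) => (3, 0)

;; 21. sense(north) => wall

;; 22. pop() => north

;; 23. move(south) => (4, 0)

;; 24. sense(south) => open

;; 25. push(south) => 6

;; 26. move(south) => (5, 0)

;; 27. sense(south) => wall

;; 28. pop() => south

;; 29. move(north) => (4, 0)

;; 30. pop() => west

;; 31. move(east) => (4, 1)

;; 32. sense(east) => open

;; 33. push(east) => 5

;; 34. move(east) => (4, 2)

;; 35. sense(north) => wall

;; 36. sense(east) => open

;; 37. push(east) => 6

;; 38. move(east) => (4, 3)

;; 39. sense(north) => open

;; 40. push(north) => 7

;; 41. move(north) => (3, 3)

;; 42. sense(north) => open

;; 43. push(north) => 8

;; 44. move(north) => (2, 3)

;; 45. sense(north) => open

;; 46. push(north) => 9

;; 47. move(north) => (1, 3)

;; 48. sense(north) => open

;; 49. push(north) => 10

;; 50. move(north) => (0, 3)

;; 51. sense(west) => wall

;; 52. sense(east) => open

;; 53. push(east) => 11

;; 54. move(east) => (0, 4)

;; 55. sense(south) => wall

;; 56. sense(east) => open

;; 57. push(east) => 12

;; 58. move(east) => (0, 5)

;; 59. sense(south) => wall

;; 60. pop() => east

;; 61. move(west) => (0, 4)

;; 62. pop() => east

;; 63. move(west) => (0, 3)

;; 64. pop() => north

;; 65. move(south) => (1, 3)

;; 66. sense(west) => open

;; 67. push(west) => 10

;; 68. move(west) => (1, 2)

;; 69. sense(south) => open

;; 70. push(south) => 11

;; 71. move(south) => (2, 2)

;; 72. sense(west) => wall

;; 73. pop() => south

;; 74. move(north) => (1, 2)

;; 75. sense(west) => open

;; 76. push(west) => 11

;; 77. move(west) => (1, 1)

;; 78. sense(north) => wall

;; 79. sense(west) => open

;; 80. push(west) => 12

;; 81. move(west) => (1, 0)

;; 82. sense(north) => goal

;; 83. move(north) => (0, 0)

Answer: (0, 0)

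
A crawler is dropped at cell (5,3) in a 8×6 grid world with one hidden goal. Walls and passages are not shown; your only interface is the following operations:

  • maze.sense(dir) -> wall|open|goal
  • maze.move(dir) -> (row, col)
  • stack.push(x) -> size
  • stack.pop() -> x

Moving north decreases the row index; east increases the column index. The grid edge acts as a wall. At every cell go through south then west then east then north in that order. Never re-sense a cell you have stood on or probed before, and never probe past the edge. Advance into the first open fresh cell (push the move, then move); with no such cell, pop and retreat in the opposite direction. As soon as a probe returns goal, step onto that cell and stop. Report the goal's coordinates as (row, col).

·→ sense(dir: south)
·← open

·→ push(x: south)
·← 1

·→ move(dir: south)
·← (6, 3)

·→ sense(dir: south)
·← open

·→ push(x: south)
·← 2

·→ move(dir: south)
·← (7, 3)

·→ sense(dir: west)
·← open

·→ push(x: west)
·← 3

·→ move(dir: west)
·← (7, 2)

·→ sense(dir: west)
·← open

·→ push(x: west)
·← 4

·→ move(dir: west)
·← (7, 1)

·→ sense(dir: west)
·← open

·→ push(x: west)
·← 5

·→ move(dir: west)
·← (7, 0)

·→ sense(dir: north)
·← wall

·→ pop()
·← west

·→ move(dir: east)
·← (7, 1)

·→ sense(dir: north)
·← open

·→ push(x: north)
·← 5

·→ move(dir: north)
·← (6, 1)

·→ sense(dir: east)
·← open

·→ push(x: east)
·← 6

·→ move(dir: east)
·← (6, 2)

·→ sense(dir: north)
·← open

·→ push(x: north)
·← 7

·→ move(dir: north)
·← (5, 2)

·→ sense(dir: west)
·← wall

·→ sense(dir: north)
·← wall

·→ pop()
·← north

·→ move(dir: south)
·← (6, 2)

·→ pop()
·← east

·→ move(dir: west)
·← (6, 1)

·→ pop()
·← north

·→ move(dir: south)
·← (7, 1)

·→ pop()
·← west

·→ move(dir: east)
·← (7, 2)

·→ pop()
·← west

·→ move(dir: east)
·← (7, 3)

·→ sense(dir: east)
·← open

·→ push(x: east)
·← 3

·→ move(dir: east)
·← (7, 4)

·→ sense(dir: east)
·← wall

·→ sense(dir: north)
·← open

·→ push(x: north)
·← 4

·→ move(dir: north)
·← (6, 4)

·→ sense(dir: east)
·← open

·→ push(x: east)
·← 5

·→ move(dir: east)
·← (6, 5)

·→ sense(dir: north)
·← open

·→ push(x: north)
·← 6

·→ move(dir: north)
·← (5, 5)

·→ sense(dir: west)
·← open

·→ push(x: west)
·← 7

·→ move(dir: west)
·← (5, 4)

·→ sense(dir: north)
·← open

·→ push(x: north)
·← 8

·→ move(dir: north)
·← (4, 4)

·→ sense(dir: west)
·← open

·→ push(x: west)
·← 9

·→ move(dir: west)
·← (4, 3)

·→ sense(dir: north)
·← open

·→ push(x: north)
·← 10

·→ move(dir: north)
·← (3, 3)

·→ sense(dir: west)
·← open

·→ push(x: west)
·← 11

·→ move(dir: west)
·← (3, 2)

·→ sense(dir: west)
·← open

·→ push(x: west)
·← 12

·→ move(dir: west)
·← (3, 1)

·→ sense(dir: south)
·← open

·→ push(x: south)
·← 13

·→ move(dir: south)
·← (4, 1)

·→ sense(dir: west)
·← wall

·→ pop()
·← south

·→ move(dir: north)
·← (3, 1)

·→ sense(dir: west)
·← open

·→ push(x: west)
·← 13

·→ move(dir: west)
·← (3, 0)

·→ sense(dir: north)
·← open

·→ push(x: north)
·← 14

·→ move(dir: north)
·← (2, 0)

·→ sense(dir: east)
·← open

·→ push(x: east)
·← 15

·→ move(dir: east)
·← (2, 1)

·→ sense(dir: east)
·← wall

·→ sense(dir: north)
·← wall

·→ pop()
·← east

·→ move(dir: west)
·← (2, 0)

·→ sense(dir: north)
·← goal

·→ move(dir: north)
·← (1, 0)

Answer: (1, 0)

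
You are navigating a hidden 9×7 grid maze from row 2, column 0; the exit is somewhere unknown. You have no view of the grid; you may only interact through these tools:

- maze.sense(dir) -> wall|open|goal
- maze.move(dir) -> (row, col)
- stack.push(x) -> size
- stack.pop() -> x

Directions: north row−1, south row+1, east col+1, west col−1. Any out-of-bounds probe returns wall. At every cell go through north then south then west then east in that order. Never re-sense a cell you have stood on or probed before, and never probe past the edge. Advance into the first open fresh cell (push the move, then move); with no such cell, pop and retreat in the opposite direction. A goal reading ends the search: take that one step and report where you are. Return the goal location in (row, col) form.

> maze.sense dir=north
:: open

> stack.push x=north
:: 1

> maze.move dir=north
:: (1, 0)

> maze.sense dir=north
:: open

> stack.push x=north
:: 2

> maze.move dir=north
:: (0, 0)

> maze.sense dir=east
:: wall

> stack.pop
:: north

> maze.move dir=south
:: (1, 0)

> maze.sense dir=east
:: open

> stack.push x=east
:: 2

> maze.move dir=east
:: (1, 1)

> maze.sense dir=south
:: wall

> maze.sense dir=east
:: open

> stack.push x=east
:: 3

> maze.move dir=east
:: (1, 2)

> maze.sense dir=north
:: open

> stack.push x=north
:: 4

> maze.move dir=north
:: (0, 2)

> maze.sense dir=east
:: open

> stack.push x=east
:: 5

> maze.move dir=east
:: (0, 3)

> maze.sense dir=south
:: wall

> maze.sense dir=east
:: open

> stack.push x=east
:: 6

> maze.move dir=east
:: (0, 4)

> maze.sense dir=south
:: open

> stack.push x=south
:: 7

> maze.move dir=south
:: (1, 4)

> maze.sense dir=south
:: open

> stack.push x=south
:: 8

> maze.move dir=south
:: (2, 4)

> maze.sense dir=south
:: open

> stack.push x=south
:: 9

> maze.move dir=south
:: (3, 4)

> maze.sense dir=south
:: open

> stack.push x=south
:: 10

> maze.move dir=south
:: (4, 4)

> maze.sense dir=south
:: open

> stack.push x=south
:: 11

> maze.move dir=south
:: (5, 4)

> maze.sense dir=south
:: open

> stack.push x=south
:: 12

> maze.move dir=south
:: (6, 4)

> maze.sense dir=south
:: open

> stack.push x=south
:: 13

> maze.move dir=south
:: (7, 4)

> maze.sense dir=south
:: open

> stack.push x=south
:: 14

> maze.move dir=south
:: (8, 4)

> maze.sense dir=west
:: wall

> maze.sense dir=east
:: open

> stack.push x=east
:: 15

> maze.move dir=east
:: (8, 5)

> maze.sense dir=north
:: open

> stack.push x=north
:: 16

> maze.move dir=north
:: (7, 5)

> maze.sense dir=north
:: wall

> maze.sense dir=east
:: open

> stack.push x=east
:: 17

> maze.move dir=east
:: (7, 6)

> maze.sense dir=north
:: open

> stack.push x=north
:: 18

> maze.move dir=north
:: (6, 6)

> maze.sense dir=north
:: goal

> maze.move dir=north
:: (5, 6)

Answer: (5, 6)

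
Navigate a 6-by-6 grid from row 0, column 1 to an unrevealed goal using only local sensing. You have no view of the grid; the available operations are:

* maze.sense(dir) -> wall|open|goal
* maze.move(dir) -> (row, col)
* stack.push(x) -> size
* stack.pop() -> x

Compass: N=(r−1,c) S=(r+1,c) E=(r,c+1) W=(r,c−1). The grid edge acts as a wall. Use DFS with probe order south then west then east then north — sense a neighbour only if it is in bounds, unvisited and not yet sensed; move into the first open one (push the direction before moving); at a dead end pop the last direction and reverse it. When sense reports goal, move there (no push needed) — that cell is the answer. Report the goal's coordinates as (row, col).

[in] maze.sense dir='south'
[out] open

[in] stack.push x='south'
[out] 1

[in] maze.move dir='south'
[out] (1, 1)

[in] maze.sense dir='south'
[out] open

[in] stack.push x='south'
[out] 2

[in] maze.move dir='south'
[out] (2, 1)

[in] maze.sense dir='south'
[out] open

[in] stack.push x='south'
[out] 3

[in] maze.move dir='south'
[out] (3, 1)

[in] maze.sense dir='south'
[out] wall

[in] maze.sense dir='west'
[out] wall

[in] maze.sense dir='east'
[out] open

[in] stack.push x='east'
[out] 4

[in] maze.move dir='east'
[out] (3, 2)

[in] maze.sense dir='south'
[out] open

[in] stack.push x='south'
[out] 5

[in] maze.move dir='south'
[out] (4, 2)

[in] maze.sense dir='south'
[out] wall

[in] maze.sense dir='east'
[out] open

[in] stack.push x='east'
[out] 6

[in] maze.move dir='east'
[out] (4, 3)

[in] maze.sense dir='south'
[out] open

[in] stack.push x='south'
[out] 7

[in] maze.move dir='south'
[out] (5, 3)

[in] maze.sense dir='east'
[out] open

[in] stack.push x='east'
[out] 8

[in] maze.move dir='east'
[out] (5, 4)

[in] maze.sense dir='east'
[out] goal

[in] maze.move dir='east'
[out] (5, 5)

Answer: (5, 5)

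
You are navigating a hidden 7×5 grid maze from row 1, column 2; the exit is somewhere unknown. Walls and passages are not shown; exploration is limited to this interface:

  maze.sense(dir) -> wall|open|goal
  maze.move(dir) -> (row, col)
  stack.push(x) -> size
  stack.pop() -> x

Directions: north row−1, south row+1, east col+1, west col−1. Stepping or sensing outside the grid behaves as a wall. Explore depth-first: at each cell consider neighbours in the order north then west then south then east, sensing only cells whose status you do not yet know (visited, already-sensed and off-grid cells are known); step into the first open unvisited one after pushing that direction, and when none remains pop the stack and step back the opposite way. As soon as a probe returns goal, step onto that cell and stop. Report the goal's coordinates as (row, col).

// 1. sense(north) -> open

// 2. push(north) -> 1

// 3. move(north) -> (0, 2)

// 4. sense(west) -> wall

// 5. sense(east) -> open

// 6. push(east) -> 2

// 7. move(east) -> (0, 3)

// 8. sense(south) -> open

// 9. push(south) -> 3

// 10. move(south) -> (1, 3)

// 11. sense(south) -> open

// 12. push(south) -> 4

// 13. move(south) -> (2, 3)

// 14. sense(west) -> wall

// 15. sense(south) -> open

// 16. push(south) -> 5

// 17. move(south) -> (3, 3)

// 18. sense(west) -> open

// 19. push(west) -> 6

// 20. move(west) -> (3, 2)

// 21. sense(west) -> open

// 22. push(west) -> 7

// 23. move(west) -> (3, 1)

// 24. sense(north) -> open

// 25. push(north) -> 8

// 26. move(north) -> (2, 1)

// 27. sense(north) -> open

// 28. push(north) -> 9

// 29. move(north) -> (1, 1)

// 30. sense(west) -> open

// 31. push(west) -> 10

// 32. move(west) -> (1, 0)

// 33. sense(north) -> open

// 34. push(north) -> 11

// 35. move(north) -> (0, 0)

// 36. pop() -> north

// 37. move(south) -> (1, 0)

// 38. sense(south) -> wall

// 39. pop() -> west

// 40. move(east) -> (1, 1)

// 41. pop() -> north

// 42. move(south) -> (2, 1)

// 43. pop() -> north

// 44. move(south) -> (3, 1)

// 45. sense(west) -> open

// 46. push(west) -> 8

// 47. move(west) -> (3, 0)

// 48. sense(south) -> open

// 49. push(south) -> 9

// 50. move(south) -> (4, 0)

// 51. sense(south) -> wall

// 52. sense(east) -> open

// 53. push(east) -> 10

// 54. move(east) -> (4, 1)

// 55. sense(south) -> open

// 56. push(south) -> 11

// 57. move(south) -> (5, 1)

// 58. sense(south) -> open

// 59. push(south) -> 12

// 60. move(south) -> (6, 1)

// 61. sense(west) -> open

// 62. push(west) -> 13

// 63. move(west) -> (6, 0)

// 64. pop() -> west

// 65. move(east) -> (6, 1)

// 66. sense(east) -> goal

// 67. move(east) -> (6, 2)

Answer: (6, 2)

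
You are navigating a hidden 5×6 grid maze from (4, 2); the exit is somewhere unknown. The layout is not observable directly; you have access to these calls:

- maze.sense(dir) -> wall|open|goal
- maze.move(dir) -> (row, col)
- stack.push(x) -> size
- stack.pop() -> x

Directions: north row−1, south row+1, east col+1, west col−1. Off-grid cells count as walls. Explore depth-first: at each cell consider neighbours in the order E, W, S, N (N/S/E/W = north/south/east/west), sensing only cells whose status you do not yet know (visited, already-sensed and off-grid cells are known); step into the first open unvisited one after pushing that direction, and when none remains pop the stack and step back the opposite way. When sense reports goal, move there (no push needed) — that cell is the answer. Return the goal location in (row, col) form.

Do: maze.sense[dir: east]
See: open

Do: stack.push[x: east]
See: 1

Do: maze.move[dir: east]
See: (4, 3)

Do: maze.sense[dir: east]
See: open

Do: stack.push[x: east]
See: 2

Do: maze.move[dir: east]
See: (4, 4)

Do: maze.sense[dir: east]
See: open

Do: stack.push[x: east]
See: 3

Do: maze.move[dir: east]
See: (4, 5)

Do: maze.sense[dir: north]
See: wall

Do: stack.pop[]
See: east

Do: maze.move[dir: west]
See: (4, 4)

Do: maze.sense[dir: north]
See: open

Do: stack.push[x: north]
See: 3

Do: maze.move[dir: north]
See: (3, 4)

Do: maze.sense[dir: west]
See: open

Do: stack.push[x: west]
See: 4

Do: maze.move[dir: west]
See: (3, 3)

Do: maze.sense[dir: west]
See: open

Do: stack.push[x: west]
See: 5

Do: maze.move[dir: west]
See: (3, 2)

Do: maze.sense[dir: west]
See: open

Do: stack.push[x: west]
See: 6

Do: maze.move[dir: west]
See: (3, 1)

Do: maze.sense[dir: west]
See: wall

Do: maze.sense[dir: south]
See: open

Do: stack.push[x: south]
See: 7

Do: maze.move[dir: south]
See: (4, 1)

Do: maze.sense[dir: west]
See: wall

Do: stack.pop[]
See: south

Do: maze.move[dir: north]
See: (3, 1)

Do: maze.sense[dir: north]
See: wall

Do: stack.pop[]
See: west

Do: maze.move[dir: east]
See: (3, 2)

Do: maze.sense[dir: north]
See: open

Do: stack.push[x: north]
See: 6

Do: maze.move[dir: north]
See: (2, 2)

Do: maze.sense[dir: east]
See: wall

Do: maze.sense[dir: north]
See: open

Do: stack.push[x: north]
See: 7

Do: maze.move[dir: north]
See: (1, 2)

Do: maze.sense[dir: east]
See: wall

Do: maze.sense[dir: west]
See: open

Do: stack.push[x: west]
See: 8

Do: maze.move[dir: west]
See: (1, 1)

Do: maze.sense[dir: west]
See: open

Do: stack.push[x: west]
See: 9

Do: maze.move[dir: west]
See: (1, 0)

Do: maze.sense[dir: south]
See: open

Do: stack.push[x: south]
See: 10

Do: maze.move[dir: south]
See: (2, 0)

Do: stack.pop[]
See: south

Do: maze.move[dir: north]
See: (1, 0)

Do: maze.sense[dir: north]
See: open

Do: stack.push[x: north]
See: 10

Do: maze.move[dir: north]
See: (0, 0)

Do: maze.sense[dir: east]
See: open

Do: stack.push[x: east]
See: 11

Do: maze.move[dir: east]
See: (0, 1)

Do: maze.sense[dir: east]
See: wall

Do: stack.pop[]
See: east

Do: maze.move[dir: west]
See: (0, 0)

Do: stack.pop[]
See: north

Do: maze.move[dir: south]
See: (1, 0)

Do: stack.pop[]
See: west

Do: maze.move[dir: east]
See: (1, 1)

Do: stack.pop[]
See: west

Do: maze.move[dir: east]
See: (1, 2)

Do: stack.pop[]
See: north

Do: maze.move[dir: south]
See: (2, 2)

Do: stack.pop[]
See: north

Do: maze.move[dir: south]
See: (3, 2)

Do: stack.pop[]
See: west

Do: maze.move[dir: east]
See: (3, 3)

Do: stack.pop[]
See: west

Do: maze.move[dir: east]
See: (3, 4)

Do: maze.sense[dir: north]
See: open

Do: stack.push[x: north]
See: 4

Do: maze.move[dir: north]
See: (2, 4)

Do: maze.sense[dir: east]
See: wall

Do: maze.sense[dir: north]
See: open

Do: stack.push[x: north]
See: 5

Do: maze.move[dir: north]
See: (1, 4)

Do: maze.sense[dir: east]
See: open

Do: stack.push[x: east]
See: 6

Do: maze.move[dir: east]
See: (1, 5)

Do: maze.sense[dir: north]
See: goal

Do: maze.move[dir: north]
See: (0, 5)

Answer: (0, 5)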